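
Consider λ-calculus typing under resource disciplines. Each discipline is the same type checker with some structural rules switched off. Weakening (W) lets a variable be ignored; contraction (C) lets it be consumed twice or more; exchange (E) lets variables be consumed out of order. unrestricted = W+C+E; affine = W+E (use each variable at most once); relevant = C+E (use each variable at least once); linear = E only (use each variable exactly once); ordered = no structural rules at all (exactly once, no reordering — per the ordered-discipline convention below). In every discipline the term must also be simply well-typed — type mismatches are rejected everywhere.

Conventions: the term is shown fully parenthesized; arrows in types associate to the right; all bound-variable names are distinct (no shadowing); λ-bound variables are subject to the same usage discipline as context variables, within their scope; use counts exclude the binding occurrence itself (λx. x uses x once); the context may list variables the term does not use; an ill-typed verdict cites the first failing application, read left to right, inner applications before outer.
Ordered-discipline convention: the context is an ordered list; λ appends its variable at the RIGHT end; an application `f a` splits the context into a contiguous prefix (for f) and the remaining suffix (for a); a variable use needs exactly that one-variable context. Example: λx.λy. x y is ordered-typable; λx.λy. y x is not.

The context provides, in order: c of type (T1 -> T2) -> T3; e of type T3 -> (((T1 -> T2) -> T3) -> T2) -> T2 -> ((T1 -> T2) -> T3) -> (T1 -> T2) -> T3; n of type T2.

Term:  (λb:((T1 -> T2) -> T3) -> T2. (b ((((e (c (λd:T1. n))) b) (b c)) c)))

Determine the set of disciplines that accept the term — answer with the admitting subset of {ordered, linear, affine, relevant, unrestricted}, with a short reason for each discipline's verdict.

accepted by: unrestricted
usage: c ×3; e ×1; n ×1; b (λ-bound) ×3; d (λ-bound) ×0
order of uses: b, e, c, n, b, b, c, c
typing: ✓ — (((T1 -> T2) -> T3) -> T2) -> T2
ordered ✗ (uses contraction: c ×3, b ×3; d left unused)
linear ✗ (uses contraction: c ×3, b ×3; d left unused)
affine ✗ (uses contraction: c ×3, b ×3)
relevant ✗ (d left unused)
unrestricted ✓ (well-typed at (((T1 -> T2) -> T3) -> T2) -> T2; no restrictions here)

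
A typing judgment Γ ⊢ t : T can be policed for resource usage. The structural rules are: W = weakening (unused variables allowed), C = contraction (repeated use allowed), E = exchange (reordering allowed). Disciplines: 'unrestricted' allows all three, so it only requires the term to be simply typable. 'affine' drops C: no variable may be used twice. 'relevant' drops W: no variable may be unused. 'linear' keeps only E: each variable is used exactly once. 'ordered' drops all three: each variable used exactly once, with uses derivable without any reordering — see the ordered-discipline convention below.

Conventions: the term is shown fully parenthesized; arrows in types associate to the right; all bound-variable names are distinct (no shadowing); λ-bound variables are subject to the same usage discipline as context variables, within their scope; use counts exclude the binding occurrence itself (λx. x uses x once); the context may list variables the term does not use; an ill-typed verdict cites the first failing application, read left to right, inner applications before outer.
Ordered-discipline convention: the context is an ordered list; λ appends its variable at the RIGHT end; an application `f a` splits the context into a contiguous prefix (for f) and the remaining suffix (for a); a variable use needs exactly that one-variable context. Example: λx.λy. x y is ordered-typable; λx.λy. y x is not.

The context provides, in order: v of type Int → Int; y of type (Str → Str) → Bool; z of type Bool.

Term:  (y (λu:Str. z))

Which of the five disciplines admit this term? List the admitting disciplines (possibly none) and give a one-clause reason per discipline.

admitted in: none
variable uses: v: 0×; y: 1×; z: 1×; u (λ-bound): 0×
left-to-right use order: y, z
typing: ill-typed: a function awaiting Str → Str gets Str → Bool
ordered: ✗ — the type mismatch rejects it
linear: ✗ — not simply typable
affine: ✗ — fails simple typing
relevant: ✗ — a type mismatch blocks all five
unrestricted: ✗ — the type mismatch rejects it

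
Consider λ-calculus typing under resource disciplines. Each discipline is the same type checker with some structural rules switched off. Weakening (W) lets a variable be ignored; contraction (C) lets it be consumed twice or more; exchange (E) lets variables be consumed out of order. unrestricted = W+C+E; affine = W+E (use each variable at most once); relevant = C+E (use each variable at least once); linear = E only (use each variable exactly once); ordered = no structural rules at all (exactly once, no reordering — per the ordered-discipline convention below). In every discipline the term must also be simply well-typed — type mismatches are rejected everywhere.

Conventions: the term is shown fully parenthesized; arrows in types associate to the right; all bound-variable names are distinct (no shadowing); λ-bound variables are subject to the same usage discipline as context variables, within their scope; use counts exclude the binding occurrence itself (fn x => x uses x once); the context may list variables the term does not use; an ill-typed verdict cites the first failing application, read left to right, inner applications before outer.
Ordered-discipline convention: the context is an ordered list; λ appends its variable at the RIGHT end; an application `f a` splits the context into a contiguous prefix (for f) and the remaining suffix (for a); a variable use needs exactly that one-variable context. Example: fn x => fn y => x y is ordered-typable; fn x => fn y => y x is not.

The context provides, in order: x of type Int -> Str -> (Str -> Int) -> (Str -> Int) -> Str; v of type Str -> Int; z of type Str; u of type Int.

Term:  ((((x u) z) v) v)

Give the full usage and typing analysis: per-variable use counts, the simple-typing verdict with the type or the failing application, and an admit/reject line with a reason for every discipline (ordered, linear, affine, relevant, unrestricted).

variable uses: x=1; v=2; z=1; u=1
uses in reading order: x, u, z, v, v
typing: well-typed — term : Str
ordered: ✗, needs contraction — v ×2
linear: ✗, needs contraction — v ×2
affine: ✗, needs contraction — v ×2
relevant: ✓, at least one use each (x, v, z, u)
unrestricted: ✓, typability at Str is all that's needed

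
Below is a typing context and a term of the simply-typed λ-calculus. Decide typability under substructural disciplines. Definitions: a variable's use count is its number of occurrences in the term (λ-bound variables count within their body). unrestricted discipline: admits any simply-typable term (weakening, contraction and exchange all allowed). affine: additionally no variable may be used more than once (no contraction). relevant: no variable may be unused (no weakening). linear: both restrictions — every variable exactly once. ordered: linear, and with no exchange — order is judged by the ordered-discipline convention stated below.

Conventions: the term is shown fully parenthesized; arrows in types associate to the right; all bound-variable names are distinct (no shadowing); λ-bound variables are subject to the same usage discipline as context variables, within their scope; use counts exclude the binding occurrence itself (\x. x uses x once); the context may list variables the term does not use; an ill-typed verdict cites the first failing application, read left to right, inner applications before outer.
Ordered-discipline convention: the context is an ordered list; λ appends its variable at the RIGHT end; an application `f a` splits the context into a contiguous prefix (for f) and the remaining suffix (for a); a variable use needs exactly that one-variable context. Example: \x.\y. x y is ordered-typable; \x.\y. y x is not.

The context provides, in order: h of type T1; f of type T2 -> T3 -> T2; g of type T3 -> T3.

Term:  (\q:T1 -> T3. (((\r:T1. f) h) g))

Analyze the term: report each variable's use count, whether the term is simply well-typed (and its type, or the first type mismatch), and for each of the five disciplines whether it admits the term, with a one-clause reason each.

counts: h ×1, f ×1, g ×1, q (bound) ×0, r (bound) ×0
use order (left to right): f, h, g
typing: ill-typed: a function awaiting T2 gets T3 -> T3
ordered: ✗ — not simply typable
linear: ✗ — fails simple typing
affine: ✗ — a type mismatch blocks all five
relevant: ✗ — the type mismatch rejects it
unrestricted: ✗ — not simply typable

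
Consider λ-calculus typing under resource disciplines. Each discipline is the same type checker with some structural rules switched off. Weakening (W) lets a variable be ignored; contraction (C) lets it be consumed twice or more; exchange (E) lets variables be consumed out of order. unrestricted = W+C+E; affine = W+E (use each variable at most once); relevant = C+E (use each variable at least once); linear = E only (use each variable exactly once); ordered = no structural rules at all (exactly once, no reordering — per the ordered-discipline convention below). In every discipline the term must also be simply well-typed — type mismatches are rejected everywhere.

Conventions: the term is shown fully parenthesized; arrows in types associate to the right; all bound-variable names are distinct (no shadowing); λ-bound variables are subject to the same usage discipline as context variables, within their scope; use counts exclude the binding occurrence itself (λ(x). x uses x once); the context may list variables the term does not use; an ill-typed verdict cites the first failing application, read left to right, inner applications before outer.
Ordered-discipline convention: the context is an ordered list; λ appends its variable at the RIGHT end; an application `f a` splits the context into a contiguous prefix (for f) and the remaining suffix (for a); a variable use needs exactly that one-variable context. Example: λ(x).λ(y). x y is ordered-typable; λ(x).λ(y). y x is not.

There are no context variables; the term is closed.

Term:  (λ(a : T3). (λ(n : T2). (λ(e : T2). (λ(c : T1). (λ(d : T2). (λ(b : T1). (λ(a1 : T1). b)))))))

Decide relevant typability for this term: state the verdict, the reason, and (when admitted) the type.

no — a, n, e, c, d, a1 never used (weakening)
variable uses: a (λ-bound)=0, n (λ-bound)=0, e (λ-bound)=0, c (λ-bound)=0, d (λ-bound)=0, b (λ-bound)=1, a1 (λ-bound)=0
use order (left to right): b
typing: ✓ — T3 -> T2 -> T2 -> T1 -> T2 -> T1 -> T1 -> T1
all disciplines: ordered ✗ · linear ✗ · affine ✓ · relevant ✗ · unrestricted ✓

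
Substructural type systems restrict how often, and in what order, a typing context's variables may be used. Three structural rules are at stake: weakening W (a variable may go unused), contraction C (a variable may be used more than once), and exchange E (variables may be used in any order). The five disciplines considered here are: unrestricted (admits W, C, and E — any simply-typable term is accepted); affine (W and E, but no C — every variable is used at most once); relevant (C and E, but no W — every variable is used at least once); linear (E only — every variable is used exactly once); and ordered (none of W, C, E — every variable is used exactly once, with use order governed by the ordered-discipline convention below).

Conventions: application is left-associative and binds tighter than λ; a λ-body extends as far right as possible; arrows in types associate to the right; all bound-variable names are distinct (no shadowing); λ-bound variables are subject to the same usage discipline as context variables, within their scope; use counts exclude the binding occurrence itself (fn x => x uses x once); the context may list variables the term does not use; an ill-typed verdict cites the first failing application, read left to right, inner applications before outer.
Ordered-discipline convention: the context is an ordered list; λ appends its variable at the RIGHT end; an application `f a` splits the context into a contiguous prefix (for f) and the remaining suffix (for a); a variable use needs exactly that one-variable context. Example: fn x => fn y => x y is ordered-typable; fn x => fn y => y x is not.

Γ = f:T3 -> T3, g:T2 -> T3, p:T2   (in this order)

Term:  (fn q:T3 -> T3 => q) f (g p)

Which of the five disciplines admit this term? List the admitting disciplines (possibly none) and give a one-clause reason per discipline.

admitting disciplines: ordered, linear, affine, relevant, unrestricted
usage: f: 1×, g: 1×, p: 1×, q (λ-bound): 1×
left-to-right use order: q, f, g, p
typing: the term checks, with type T3
ordered ✓ (f, g, p, q once each; derivable with no W/C/E)
linear ✓ (single use per variable (f, g, p, q))
affine ✓ (no duplicate uses among f, g, p, q)
relevant ✓ (f, g, p, q: all used, weakening unneeded)
unrestricted ✓ (simply typable at T3; W, C, E all held)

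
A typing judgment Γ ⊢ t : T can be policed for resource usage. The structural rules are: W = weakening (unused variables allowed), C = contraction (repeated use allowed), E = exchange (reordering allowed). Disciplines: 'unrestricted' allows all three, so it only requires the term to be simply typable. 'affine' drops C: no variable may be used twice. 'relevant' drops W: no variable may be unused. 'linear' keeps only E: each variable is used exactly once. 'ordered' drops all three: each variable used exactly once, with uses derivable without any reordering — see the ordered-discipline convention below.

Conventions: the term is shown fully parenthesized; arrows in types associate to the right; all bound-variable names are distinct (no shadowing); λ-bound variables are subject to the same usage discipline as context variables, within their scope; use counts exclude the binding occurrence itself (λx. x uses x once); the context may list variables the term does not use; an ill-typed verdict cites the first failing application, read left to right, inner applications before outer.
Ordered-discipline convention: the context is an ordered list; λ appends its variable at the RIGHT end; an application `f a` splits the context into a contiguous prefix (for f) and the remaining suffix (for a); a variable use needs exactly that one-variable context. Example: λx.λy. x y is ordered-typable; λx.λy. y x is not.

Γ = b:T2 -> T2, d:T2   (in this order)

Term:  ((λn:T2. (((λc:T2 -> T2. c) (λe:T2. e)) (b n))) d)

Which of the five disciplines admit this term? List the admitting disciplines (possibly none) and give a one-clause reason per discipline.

admitting disciplines: ordered, linear, affine, relevant, unrestricted
variable uses: b: 1×, d: 1×, n (λ-bound): 1×, c (λ-bound): 1×, e (λ-bound): 1×
order of uses: c, e, b, n, d
typing: well-typed — term : T2
ordered: ✓, b, d, n, c, e once each; derivable with no W/C/E
linear: ✓, each of b, d, n, c, e used exactly once
affine: ✓, no duplicate uses among b, d, n, c, e
relevant: ✓, b, d, n, c, e: all used, weakening unneeded
unrestricted: ✓, simply typable at T2; W, C, E all held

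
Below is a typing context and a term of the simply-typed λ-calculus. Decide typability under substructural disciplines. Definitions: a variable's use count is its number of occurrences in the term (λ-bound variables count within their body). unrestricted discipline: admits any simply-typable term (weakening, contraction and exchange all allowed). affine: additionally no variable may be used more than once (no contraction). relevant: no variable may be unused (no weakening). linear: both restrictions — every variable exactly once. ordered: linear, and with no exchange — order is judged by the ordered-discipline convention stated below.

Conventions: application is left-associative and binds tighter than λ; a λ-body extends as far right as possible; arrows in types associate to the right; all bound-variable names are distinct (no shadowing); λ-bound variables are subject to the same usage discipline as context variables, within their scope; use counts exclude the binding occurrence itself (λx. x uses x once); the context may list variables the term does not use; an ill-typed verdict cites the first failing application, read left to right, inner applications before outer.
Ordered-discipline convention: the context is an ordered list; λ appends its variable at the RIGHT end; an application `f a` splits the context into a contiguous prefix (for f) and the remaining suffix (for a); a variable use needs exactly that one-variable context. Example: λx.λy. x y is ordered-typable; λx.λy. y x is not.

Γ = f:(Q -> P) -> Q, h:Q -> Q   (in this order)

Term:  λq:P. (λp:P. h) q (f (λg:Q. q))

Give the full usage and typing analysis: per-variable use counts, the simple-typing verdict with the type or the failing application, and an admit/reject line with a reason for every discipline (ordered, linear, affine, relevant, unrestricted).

counts: f ×1, h ×1, q (bound) ×2, p (bound) ×0, g (bound) ×0
uses in reading order: h, q, f, q
typing: well-typed — term : P -> Q
ordered: ✗, q ×2 used more than once (contraction); p, g never used (weakening)
linear: ✗, q ×2 used more than once (contraction); p, g never used (weakening)
affine: ✗, q ×2 used more than once (contraction)
relevant: ✗, p, g never used (weakening)
unrestricted: ✓, well-typed at P -> Q; no restrictions here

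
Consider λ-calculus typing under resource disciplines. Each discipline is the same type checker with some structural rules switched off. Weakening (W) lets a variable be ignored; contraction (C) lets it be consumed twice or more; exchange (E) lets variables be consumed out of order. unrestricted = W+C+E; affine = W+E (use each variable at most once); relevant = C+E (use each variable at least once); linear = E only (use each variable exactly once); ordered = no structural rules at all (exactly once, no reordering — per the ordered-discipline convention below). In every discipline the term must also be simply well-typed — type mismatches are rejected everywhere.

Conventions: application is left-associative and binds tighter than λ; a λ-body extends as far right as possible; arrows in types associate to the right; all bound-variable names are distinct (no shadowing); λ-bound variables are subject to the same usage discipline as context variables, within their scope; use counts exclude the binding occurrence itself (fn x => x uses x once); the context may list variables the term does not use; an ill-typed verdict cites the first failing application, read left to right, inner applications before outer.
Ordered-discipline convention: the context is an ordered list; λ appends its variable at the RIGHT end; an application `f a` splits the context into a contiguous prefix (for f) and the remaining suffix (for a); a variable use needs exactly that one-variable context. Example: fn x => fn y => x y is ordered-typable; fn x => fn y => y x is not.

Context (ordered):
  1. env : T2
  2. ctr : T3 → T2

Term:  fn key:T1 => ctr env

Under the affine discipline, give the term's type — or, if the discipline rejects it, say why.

not well-typed under affine — not simply typable
counts: env=1, ctr=1, key (λ-bound)=0
left-to-right use order: ctr, env
typing: ill-typed: a function awaiting T3 gets T2
all disciplines: ordered ✗ | linear ✗ | affine ✗ | relevant ✗ | unrestricted ✗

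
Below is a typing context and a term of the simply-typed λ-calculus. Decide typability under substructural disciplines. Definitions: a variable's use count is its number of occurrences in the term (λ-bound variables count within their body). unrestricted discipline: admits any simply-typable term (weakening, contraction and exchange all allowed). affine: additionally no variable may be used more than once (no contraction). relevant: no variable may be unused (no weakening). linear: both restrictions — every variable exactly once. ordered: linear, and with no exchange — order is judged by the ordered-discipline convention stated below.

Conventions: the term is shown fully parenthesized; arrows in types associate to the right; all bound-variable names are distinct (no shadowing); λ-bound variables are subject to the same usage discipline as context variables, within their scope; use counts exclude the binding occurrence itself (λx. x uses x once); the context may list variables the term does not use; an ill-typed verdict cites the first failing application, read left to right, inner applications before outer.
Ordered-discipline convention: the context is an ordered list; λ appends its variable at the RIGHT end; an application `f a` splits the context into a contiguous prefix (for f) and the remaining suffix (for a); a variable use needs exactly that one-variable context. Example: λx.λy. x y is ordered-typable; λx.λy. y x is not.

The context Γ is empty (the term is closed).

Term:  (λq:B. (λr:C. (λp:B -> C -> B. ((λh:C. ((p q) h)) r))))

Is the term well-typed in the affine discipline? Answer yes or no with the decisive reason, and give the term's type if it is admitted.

yes — at most one use each (q, r, p, h); term : B -> C -> (B -> C -> B) -> B
use counts: q (bound) ×1; r (bound) ×1; p (bound) ×1; h (bound) ×1
left-to-right use order: p, q, h, r
typing: well-typed — term : B -> C -> (B -> C -> B) -> B
all disciplines: ordered ✗ | linear ✓ | affine ✓ | relevant ✓ | unrestricted ✓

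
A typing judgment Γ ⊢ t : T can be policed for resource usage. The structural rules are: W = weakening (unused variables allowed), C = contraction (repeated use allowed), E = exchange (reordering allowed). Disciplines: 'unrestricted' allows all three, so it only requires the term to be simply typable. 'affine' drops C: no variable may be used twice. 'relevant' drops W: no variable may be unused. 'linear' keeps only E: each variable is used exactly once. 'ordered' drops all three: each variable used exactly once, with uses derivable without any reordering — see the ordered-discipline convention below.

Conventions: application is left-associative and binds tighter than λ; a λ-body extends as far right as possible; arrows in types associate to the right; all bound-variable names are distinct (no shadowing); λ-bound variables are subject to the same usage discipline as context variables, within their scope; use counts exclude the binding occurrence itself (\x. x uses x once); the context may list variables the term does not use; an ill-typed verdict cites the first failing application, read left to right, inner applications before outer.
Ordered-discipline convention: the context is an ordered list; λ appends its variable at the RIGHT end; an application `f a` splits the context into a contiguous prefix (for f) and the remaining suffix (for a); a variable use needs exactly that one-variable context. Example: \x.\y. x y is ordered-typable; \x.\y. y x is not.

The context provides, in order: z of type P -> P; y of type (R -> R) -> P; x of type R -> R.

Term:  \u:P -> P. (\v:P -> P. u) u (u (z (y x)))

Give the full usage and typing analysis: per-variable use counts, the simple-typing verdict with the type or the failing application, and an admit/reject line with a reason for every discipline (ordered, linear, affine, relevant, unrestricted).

usage: z=1; y=1; x=1; u [bound]=3; v [bound]=0
left-to-right use order: u, u, u, z, y, x
typing: ✓ — (P -> P) -> P
ordered: ✗ — repeated use of u ×3; unused: v — weakening required
linear: ✗ — repeated use of u ×3; unused: v — weakening required
affine: ✗ — repeated use of u ×3
relevant: ✗ — unused: v — weakening required
unrestricted: ✓ — simply typable at (P -> P) -> P; W, C, E all held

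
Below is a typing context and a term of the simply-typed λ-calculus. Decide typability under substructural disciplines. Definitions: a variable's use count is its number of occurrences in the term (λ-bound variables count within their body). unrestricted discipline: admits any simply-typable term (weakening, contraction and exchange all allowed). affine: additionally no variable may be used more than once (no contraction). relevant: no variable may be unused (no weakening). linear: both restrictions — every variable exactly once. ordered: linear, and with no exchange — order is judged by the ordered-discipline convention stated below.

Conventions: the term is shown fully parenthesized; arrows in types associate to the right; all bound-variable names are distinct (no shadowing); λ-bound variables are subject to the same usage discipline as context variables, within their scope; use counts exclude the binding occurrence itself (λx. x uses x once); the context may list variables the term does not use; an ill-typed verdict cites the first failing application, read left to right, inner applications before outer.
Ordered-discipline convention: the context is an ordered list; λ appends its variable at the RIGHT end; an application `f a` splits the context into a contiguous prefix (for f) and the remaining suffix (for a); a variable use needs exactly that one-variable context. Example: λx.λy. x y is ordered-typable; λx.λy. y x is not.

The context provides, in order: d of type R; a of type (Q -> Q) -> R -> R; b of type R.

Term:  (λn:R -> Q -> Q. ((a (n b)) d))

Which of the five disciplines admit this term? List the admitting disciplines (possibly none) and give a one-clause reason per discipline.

accepted by: linear, affine, relevant, unrestricted
counts: d: 1; a: 1; b: 1; n (λ-bound): 1
use order (left to right): a, n, b, d
typing: ✓ — (R -> Q -> Q) -> R
ordered: ✗ — use order a, n, b, d needs exchange
linear: ✓ — exactly-once usage across d, a, b, n
affine: ✓ — d, a, b, n: no repeats, contraction unneeded
relevant: ✓ — d, a, b, n: all used, weakening unneeded
unrestricted: ✓ — type-checks ((R -> Q -> Q) -> R) and nothing is barred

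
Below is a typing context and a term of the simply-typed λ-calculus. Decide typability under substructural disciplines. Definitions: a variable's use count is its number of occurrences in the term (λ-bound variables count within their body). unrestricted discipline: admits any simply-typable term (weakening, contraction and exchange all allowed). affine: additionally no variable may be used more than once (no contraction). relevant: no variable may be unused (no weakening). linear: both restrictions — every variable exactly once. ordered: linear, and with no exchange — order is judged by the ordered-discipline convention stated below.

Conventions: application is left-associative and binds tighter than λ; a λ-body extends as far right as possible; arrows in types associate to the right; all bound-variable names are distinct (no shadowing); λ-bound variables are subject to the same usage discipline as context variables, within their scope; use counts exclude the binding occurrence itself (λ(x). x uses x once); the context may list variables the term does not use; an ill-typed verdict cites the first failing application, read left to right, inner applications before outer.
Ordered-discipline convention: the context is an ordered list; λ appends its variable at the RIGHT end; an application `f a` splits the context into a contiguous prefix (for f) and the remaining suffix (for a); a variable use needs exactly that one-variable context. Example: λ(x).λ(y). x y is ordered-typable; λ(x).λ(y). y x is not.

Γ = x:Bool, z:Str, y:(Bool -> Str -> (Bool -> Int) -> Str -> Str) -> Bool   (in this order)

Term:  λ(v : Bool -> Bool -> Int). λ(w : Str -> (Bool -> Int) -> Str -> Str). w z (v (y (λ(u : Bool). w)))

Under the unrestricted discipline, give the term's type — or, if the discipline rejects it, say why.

term : (Bool -> Bool -> Int) -> (Str -> (Bool -> Int) -> Str -> Str) -> Str -> Str
usage: x=0, z=1, y=1, v [bound]=1, w [bound]=2, u [bound]=0
uses in reading order: w, z, v, y, w
typing: ✓ — (Bool -> Bool -> Int) -> (Str -> (Bool -> Int) -> Str -> Str) -> Str -> Str
all disciplines: ordered ✗; linear ✗; affine ✗; relevant ✗; unrestricted ✓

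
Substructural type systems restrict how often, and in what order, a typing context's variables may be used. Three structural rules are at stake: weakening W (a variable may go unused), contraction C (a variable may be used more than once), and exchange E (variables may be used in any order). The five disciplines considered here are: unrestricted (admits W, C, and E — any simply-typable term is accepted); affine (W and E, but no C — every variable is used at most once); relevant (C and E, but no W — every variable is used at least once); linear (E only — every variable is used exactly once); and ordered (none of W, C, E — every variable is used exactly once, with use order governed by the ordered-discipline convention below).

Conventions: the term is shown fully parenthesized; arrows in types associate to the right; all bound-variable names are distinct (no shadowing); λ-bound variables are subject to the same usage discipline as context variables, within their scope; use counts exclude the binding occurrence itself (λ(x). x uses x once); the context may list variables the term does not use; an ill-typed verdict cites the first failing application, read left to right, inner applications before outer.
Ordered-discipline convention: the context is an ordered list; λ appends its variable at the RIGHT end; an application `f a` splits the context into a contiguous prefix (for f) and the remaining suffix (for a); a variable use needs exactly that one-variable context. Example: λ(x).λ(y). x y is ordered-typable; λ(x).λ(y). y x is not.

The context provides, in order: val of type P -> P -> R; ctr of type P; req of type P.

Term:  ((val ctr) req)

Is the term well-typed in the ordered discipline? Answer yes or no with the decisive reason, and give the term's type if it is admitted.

yes — single-use (val, ctr, req), ordered derivation ok; term : R
usage: val: 1, ctr: 1, req: 1
use order (left to right): val, ctr, req
typing: well-typed at R
all disciplines: ordered ✓; linear ✓; affine ✓; relevant ✓; unrestricted ✓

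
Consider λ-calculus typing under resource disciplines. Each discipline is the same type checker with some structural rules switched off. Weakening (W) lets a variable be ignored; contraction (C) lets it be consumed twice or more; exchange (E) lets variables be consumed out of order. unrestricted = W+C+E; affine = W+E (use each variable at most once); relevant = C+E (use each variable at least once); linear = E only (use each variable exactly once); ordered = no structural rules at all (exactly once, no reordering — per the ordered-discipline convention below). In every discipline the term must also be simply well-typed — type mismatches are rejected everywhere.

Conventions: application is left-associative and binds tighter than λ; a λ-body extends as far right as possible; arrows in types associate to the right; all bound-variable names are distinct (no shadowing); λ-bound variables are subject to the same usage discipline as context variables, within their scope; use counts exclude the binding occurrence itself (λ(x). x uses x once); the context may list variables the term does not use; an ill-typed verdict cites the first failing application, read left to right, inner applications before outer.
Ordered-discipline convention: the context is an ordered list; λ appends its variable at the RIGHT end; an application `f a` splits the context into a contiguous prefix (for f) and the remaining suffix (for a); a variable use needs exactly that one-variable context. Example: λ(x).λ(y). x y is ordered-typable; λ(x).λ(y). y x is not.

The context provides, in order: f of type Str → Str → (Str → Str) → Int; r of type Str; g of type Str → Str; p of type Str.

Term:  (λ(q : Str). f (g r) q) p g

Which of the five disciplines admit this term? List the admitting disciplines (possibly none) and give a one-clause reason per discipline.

accepted by: relevant, unrestricted
variable uses: f=1; r=1; g=2; p=1; q [bound]=1
order of uses: f, g, r, q, p, g
typing: well-typed at Int
ordered: ✗ — g ×2 used more than once (contraction)
linear: ✗ — g ×2 used more than once (contraction)
affine: ✗ — g ×2 used more than once (contraction)
relevant: ✓ — f, r, g, p, q: all used, weakening unneeded
unrestricted: ✓ — simply typable at Int; W, C, E all held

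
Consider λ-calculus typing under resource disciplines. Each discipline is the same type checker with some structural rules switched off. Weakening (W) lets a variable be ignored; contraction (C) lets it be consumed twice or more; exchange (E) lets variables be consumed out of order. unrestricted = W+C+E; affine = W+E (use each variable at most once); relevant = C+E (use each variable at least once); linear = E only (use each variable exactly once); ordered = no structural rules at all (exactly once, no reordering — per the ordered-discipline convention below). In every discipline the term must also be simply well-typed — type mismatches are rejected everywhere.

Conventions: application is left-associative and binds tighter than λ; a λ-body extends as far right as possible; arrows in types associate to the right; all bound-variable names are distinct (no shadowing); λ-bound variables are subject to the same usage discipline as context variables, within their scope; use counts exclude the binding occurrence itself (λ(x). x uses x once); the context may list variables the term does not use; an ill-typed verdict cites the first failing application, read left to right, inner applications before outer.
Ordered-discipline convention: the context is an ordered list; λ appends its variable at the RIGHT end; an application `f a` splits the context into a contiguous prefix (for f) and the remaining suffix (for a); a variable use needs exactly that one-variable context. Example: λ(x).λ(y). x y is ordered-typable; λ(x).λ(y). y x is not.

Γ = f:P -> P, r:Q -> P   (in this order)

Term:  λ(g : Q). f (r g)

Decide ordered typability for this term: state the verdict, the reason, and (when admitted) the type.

yes — single-use (f, r, g), ordered derivation ok; term : Q -> P
counts: f: 1; r: 1; g (bound): 1
left-to-right use order: f, r, g
typing: ✓ — Q -> P
summary: ordered ✓; linear ✓; affine ✓; relevant ✓; unrestricted ✓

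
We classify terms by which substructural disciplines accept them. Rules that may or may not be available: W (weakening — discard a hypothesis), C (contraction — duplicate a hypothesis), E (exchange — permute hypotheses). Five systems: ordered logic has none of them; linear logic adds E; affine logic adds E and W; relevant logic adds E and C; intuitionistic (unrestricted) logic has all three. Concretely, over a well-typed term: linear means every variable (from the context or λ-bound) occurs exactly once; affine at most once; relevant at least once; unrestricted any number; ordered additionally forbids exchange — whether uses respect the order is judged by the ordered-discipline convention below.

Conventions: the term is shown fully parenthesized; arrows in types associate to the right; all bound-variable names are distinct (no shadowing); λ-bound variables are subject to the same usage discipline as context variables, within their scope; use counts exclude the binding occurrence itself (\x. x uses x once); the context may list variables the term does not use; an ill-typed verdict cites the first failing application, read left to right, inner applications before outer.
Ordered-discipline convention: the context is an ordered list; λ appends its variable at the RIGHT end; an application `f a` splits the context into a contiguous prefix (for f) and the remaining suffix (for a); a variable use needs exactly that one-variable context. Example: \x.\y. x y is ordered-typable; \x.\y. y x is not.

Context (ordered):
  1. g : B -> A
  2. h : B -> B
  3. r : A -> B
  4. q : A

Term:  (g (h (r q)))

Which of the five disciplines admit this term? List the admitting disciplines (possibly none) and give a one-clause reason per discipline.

accepted by: ordered, linear, affine, relevant, unrestricted
variable uses: g=1; h=1; r=1; q=1
use order (left to right): g, h, r, q
typing: well-typed at A
ordered: ✓, single-use (g, h, r, q), ordered derivation ok
linear: ✓, each of g, h, r, q used exactly once
affine: ✓, no duplicate uses among g, h, r, q
relevant: ✓, none of g, h, r, q goes unused
unrestricted: ✓, well-typed at A; no restrictions here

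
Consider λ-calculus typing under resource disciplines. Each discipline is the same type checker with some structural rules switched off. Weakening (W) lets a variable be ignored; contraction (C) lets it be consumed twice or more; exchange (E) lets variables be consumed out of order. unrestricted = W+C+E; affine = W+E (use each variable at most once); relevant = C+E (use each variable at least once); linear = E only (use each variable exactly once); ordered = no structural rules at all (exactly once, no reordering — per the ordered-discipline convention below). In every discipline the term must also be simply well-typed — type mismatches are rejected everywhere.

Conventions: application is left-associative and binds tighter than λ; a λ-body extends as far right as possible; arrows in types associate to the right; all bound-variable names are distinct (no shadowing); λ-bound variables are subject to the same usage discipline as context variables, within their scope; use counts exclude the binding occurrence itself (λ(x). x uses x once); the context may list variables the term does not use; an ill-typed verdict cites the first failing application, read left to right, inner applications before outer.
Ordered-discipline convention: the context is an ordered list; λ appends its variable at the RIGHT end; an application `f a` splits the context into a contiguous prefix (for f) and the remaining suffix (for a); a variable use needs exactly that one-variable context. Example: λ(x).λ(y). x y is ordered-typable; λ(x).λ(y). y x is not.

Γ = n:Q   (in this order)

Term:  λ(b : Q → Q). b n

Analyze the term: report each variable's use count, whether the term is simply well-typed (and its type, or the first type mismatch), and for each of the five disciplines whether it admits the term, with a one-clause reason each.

variable uses: n ×1; b (bound) ×1
use order (left to right): b, n
typing: well-typed — term : (Q → Q) → Q
ordered: ✗ — no contiguous prefix/suffix split fits b, n
linear: ✓ — each of n, b used exactly once
affine: ✓ — none of n, b used more than once
relevant: ✓ — at least one use each (n, b)
unrestricted: ✓ — typability at (Q → Q) → Q is all that's needed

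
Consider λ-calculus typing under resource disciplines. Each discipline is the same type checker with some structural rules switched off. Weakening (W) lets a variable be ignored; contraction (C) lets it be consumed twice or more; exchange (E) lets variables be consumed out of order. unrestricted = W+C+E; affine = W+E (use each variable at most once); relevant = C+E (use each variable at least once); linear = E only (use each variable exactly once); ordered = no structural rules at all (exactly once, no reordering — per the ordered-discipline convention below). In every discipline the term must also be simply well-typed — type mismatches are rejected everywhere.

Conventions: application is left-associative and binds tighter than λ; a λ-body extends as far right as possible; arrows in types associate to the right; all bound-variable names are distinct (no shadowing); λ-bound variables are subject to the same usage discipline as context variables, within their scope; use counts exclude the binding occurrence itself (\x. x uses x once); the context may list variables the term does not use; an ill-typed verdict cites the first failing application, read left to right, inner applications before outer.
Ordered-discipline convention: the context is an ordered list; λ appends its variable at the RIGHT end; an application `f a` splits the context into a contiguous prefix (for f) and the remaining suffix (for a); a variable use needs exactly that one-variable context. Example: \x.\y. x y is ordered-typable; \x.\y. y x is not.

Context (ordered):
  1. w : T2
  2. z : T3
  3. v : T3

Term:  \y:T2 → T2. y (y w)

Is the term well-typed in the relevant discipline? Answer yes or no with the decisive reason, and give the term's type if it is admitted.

no — z, v never used (weakening)
use counts: w ×1; z ×0; v ×0; y [bound] ×2
uses in reading order: y, y, w
typing: ✓ — (T2 → T2) → T2
all disciplines: ordered ✗; linear ✗; affine ✗; relevant ✗; unrestricted ✓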